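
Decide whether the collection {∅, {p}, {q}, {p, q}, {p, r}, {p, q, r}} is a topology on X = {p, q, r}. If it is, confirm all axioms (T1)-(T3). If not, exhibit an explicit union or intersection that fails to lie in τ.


τ IS a topology on X.

Axiom (T1): ∅ ∈ τ? Yes; X ∈ τ? Yes.
Axiom (T2/T3): check pairwise unions and intersections of members of τ.
All pairwise intersections and unions checked — each lies in τ. Therefore τ satisfies (T1), (T2), (T3): it IS a topology on X.


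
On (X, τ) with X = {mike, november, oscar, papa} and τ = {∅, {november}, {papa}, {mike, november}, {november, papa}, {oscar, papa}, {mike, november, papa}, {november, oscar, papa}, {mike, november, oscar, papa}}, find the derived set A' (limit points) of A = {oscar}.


A' = ∅

For each x ∈ X, list the open sets U ∈ τ with x ∈ U, then check whether U ∩ (A ∖ {x}) ≠ ∅ for every such U.
  x = mike: open {mike, november} ∋ x has {mike, november} ∩ (A ∖ {mike}) = ∅, so x is NOT a limit point.
  x = november: open {november} ∋ x has {november} ∩ (A ∖ {november}) = ∅, so x is NOT a limit point.
  x = oscar: open {oscar, papa} ∋ x has {oscar, papa} ∩ (A ∖ {oscar}) = ∅, so x is NOT a limit point.
  x = papa: open {papa} ∋ x has {papa} ∩ (A ∖ {papa}) = ∅, so x is NOT a limit point.
Collecting: A' = ∅.


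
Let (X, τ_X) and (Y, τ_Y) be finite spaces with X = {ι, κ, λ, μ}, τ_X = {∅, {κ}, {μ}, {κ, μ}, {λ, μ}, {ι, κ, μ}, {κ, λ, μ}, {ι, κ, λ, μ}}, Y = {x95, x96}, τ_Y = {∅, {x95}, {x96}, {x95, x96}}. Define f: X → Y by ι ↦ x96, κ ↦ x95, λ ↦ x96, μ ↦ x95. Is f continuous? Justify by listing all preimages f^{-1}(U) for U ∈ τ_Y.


f is NOT continuous.

Compute f^{-1}(U) for each U ∈ τ_Y:
  U = ∅: f^{-1}(U) = ∅ ∈ τ_X ✓.
  U = {x95}: f^{-1}(U) = {κ, μ} ∈ τ_X ✓.
  U = {x96}: f^{-1}(U) = {ι, λ} ∉ τ_X ✗.
  U = {x95, x96}: f^{-1}(U) = {ι, κ, λ, μ} ∈ τ_X ✓.
Found U = {x96} with f^{-1}(U) = {ι, λ} not in τ_X. Therefore f is NOT continuous.


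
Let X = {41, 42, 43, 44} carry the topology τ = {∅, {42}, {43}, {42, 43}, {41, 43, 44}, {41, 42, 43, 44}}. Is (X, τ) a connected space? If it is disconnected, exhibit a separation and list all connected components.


(X, τ) is disconnected; components = [{42}, {41, 43, 44}].

Find clopen sets (U ∈ τ with X ∖ U ∈ τ):
  U = ∅, X ∖ U = {41, 42, 43, 44} — both open, so U is clopen.
  U = {42}, X ∖ U = {41, 43, 44} — both open, so U is clopen.
  U = {41, 43, 44}, X ∖ U = {42} — both open, so U is clopen.
  U = {41, 42, 43, 44}, X ∖ U = ∅ — both open, so U is clopen.
Nontrivial clopen(s) exist: e.g. {42}. So (X, τ) is disconnected.
Compute connected components by grouping points that agree on all clopens:
  component: {42}
  component: {41, 43, 44}


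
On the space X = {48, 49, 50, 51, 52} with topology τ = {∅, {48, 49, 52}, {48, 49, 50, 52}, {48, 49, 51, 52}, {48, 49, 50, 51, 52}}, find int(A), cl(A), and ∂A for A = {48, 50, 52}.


int(A) = ∅, cl(A) = {48, 49, 50, 51, 52}, ∂A = {48, 49, 50, 51, 52}.

Closed sets in (X, τ) are complements of opens:
  closed(X, τ) = {∅, {50}, {51}, {50, 51}, {48, 49, 50, 51, 52}}.
int(A) = ⋃ {U ∈ τ : U ⊆ A}. Opens contained in A: ∅.
Taking the union of these: int(A) = ∅.
cl(A) = ⋂ {C closed : A ⊆ C}. Closed sets containing A: {48, 49, 50, 51, 52}.
Intersecting these: cl(A) = {48, 49, 50, 51, 52}.
∂A = cl(A) ∖ int(A) = {48, 49, 50, 51, 52} ∖ ∅ = {48, 49, 50, 51, 52}.


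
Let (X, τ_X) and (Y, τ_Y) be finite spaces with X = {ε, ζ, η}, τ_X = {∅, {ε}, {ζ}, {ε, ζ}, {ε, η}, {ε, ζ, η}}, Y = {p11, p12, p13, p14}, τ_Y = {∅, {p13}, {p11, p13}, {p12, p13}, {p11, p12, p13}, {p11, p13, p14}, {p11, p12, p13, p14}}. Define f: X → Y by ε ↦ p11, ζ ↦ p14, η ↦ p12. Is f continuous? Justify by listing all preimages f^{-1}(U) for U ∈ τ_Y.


f is NOT continuous.

Compute f^{-1}(U) for each U ∈ τ_Y:
  U = ∅: f^{-1}(U) = ∅ ∈ τ_X ✓.
  U = {p13}: f^{-1}(U) = ∅ ∈ τ_X ✓.
  U = {p11, p13}: f^{-1}(U) = {ε} ∈ τ_X ✓.
  U = {p12, p13}: f^{-1}(U) = {η} ∉ τ_X ✗.
  U = {p11, p12, p13}: f^{-1}(U) = {ε, η} ∈ τ_X ✓.
  U = {p11, p13, p14}: f^{-1}(U) = {ε, ζ} ∈ τ_X ✓.
  U = {p11, p12, p13, p14}: f^{-1}(U) = {ε, ζ, η} ∈ τ_X ✓.
Found U = {p12, p13} with f^{-1}(U) = {η} not in τ_X. Therefore f is NOT continuous.


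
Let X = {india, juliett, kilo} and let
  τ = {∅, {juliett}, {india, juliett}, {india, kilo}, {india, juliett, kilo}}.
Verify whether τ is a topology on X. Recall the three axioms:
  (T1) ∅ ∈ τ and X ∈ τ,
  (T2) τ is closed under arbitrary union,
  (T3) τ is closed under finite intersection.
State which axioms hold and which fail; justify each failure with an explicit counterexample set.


τ is NOT a topology on X.

Axiom (T1): ∅ ∈ τ? Yes; X ∈ τ? Yes.
Axiom (T2/T3): check pairwise unions and intersections of members of τ.
Counterexample for (T3): {india, juliett} ∩ {india, kilo} = {india} ∉ τ. Therefore τ is NOT a topology.


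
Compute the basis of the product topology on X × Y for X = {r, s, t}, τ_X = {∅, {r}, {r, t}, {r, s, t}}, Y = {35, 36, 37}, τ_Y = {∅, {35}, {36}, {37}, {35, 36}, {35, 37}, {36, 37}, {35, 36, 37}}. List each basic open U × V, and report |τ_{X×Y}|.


Basis B = {∅ × ∅, {r} × {35}, {r} × {36}, {r} × {37}, {r} × {35, 36}, {r} × {35, 37}, {r, t} × {35}, {r} × {36, 37}, {r, t} × {36}, {r, t} × {37}, {r} × {35, 36, 37}, {r, s, t} × {35}, {r, s, t} × {36}, {r, s, t} × {37}, {r, t} × {35, 36}, {r, t} × {35, 37}, {r, t} × {36, 37}, {r, t} × {35, 36, 37}, {r, s, t} × {35, 36}, {r, s, t} × {35, 37}, {r, s, t} × {36, 37}, {r, s, t} × {35, 36, 37}}; |τ_{X×Y}| = 64.

Enumerate products U × V with U ∈ τ_X, V ∈ τ_Y (deduplicated):
  ∅ × ∅ = {} (∅)
  {r} × {35} = {(r,35)}
  {r} × {36} = {(r,36)}
  {r} × {37} = {(r,37)}
  {r} × {35, 36} = {(r,35), (r,36)}
  {r} × {35, 37} = {(r,35), (r,37)}
  {r, t} × {35} = {(r,35), (t,35)}
  {r} × {36, 37} = {(r,36), (r,37)}
  {r, t} × {36} = {(r,36), (t,36)}
  {r, t} × {37} = {(r,37), (t,37)}
  {r} × {35, 36, 37} = {(r,35), (r,36), (r,37)}
  {r, s, t} × {35} = {(r,35), (s,35), (t,35)}
  {r, s, t} × {36} = {(r,36), (s,36), (t,36)}
  {r, s, t} × {37} = {(r,37), (s,37), (t,37)}
  {r, t} × {35, 36} = {(r,35), (r,36), (t,35), (t,36)}
  {r, t} × {35, 37} = {(r,35), (r,37), (t,35), (t,37)}
  {r, t} × {36, 37} = {(r,36), (r,37), (t,36), (t,37)}
  {r, t} × {35, 36, 37} = {(r,35), (r,36), (r,37), (t,35), (t,36), (t,37)}
  {r, s, t} × {35, 36} = {(r,35), (r,36), (s,35), (s,36), (t,35), (t,36)}
  {r, s, t} × {35, 37} = {(r,35), (r,37), (s,35), (s,37), (t,35), (t,37)}
  {r, s, t} × {36, 37} = {(r,36), (r,37), (s,36), (s,37), (t,36), (t,37)}
  {r, s, t} × {35, 36, 37} = {(r,35), (r,36), (r,37), (s,35), (s,36), (s,37), (t,35), (t,36), (t,37)}
These 22 distinct sets form the basis B.
Close under arbitrary unions to get τ_{X×Y}; counting gives |τ_{X×Y}| = 64.


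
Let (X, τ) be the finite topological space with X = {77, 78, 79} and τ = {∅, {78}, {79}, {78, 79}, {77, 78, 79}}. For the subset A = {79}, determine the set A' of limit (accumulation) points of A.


A' = {77}

For each x ∈ X, list the open sets U ∈ τ with x ∈ U, then check whether U ∩ (A ∖ {x}) ≠ ∅ for every such U.
  x = 77: opens ∋ x are {77, 78, 79}; each meets A ∖ {77}, so x IS a limit point.
  x = 78: open {78} ∋ x has {78} ∩ (A ∖ {78}) = ∅, so x is NOT a limit point.
  x = 79: open {79} ∋ x has {79} ∩ (A ∖ {79}) = ∅, so x is NOT a limit point.
Collecting: A' = {77}.


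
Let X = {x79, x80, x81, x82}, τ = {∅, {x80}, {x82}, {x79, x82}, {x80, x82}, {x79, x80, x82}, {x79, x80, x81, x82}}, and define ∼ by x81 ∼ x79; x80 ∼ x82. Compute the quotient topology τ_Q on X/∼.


X/∼ = {[x79=x81], [x80=x82]}; |τ_Q| = 3.

Equivalence classes: [x79=x81], [x80=x82].
Quotient map π: X → X/∼ sends x79 ↦ [x79=x81], x80 ↦ [x80=x82], x81 ↦ [x79=x81], x82 ↦ [x80=x82].
For each subset V ⊆ X/∼, compute π^{-1}(V) ⊆ X and check whether π^{-1}(V) ∈ τ. V is open in τ_Q iff π^{-1}(V) ∈ τ.
  V = {}: π^{-1}(V) = ∅ ∈ τ ✓.
  V = {[x79=x81]}: π^{-1}(V) = {x79, x81} ∉ τ ✗.
  V = {[x80=x82]}: π^{-1}(V) = {x80, x82} ∈ τ ✓.
  V = {[x79=x81], [x80=x82]}: π^{-1}(V) = {x79, x80, x81, x82} ∈ τ ✓.
Open sets in the quotient: τ_Q = {{}, {[x80=x82]}, {[x79=x81], [x80=x82]}} (3 elements).


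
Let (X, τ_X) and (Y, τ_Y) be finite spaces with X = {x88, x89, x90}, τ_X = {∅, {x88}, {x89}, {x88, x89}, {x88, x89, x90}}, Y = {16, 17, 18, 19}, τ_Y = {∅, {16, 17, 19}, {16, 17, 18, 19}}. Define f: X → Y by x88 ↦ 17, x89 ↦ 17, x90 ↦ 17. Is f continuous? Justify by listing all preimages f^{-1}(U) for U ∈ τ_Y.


f IS continuous.

Compute f^{-1}(U) for each U ∈ τ_Y:
  U = ∅: f^{-1}(U) = ∅ ∈ τ_X ✓.
  U = {16, 17, 19}: f^{-1}(U) = {x88, x89, x90} ∈ τ_X ✓.
  U = {16, 17, 18, 19}: f^{-1}(U) = {x88, x89, x90} ∈ τ_X ✓.
Every preimage lies in τ_X, so f IS continuous.


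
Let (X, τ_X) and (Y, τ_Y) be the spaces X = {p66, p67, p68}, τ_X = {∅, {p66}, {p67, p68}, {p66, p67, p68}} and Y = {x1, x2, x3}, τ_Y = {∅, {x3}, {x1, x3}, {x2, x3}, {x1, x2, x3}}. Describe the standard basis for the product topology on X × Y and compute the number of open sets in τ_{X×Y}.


Basis B = {∅ × ∅, {p66} × {x3}, {p66} × {x1, x3}, {p66} × {x2, x3}, {p67, p68} × {x3}, {p66} × {x1, x2, x3}, {p66, p67, p68} × {x3}, {p67, p68} × {x1, x3}, {p67, p68} × {x2, x3}, {p66, p67, p68} × {x1, x3}, {p66, p67, p68} × {x2, x3}, {p67, p68} × {x1, x2, x3}, {p66, p67, p68} × {x1, x2, x3}}; |τ_{X×Y}| = 25.

Enumerate products U × V with U ∈ τ_X, V ∈ τ_Y (deduplicated):
  ∅ × ∅ = {} (∅)
  {p66} × {x3} = {(p66,x3)}
  {p66} × {x1, x3} = {(p66,x1), (p66,x3)}
  {p66} × {x2, x3} = {(p66,x2), (p66,x3)}
  {p67, p68} × {x3} = {(p67,x3), (p68,x3)}
  {p66} × {x1, x2, x3} = {(p66,x1), (p66,x2), (p66,x3)}
  {p66, p67, p68} × {x3} = {(p66,x3), (p67,x3), (p68,x3)}
  {p67, p68} × {x1, x3} = {(p67,x1), (p67,x3), (p68,x1), (p68,x3)}
  {p67, p68} × {x2, x3} = {(p67,x2), (p67,x3), (p68,x2), (p68,x3)}
  {p66, p67, p68} × {x1, x3} = {(p66,x1), (p66,x3), (p67,x1), (p67,x3), (p68,x1), (p68,x3)}
  {p66, p67, p68} × {x2, x3} = {(p66,x2), (p66,x3), (p67,x2), (p67,x3), (p68,x2), (p68,x3)}
  {p67, p68} × {x1, x2, x3} = {(p67,x1), (p67,x2), (p67,x3), (p68,x1), (p68,x2), (p68,x3)}
  {p66, p67, p68} × {x1, x2, x3} = {(p66,x1), (p66,x2), (p66,x3), (p67,x1), (p67,x2), (p67,x3), (p68,x1), (p68,x2), (p68,x3)}
These 13 distinct sets form the basis B.
Close under arbitrary unions to get τ_{X×Y}; counting gives |τ_{X×Y}| = 25.


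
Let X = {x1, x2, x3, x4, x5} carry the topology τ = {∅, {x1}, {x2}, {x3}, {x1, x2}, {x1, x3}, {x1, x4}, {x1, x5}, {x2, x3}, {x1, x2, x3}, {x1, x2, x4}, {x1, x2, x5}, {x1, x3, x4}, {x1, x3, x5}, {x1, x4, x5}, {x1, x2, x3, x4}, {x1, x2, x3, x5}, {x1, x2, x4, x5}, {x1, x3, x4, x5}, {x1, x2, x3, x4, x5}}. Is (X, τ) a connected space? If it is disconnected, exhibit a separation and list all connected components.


(X, τ) is disconnected; components = [{x2}, {x3}, {x1, x4, x5}].

Find clopen sets (U ∈ τ with X ∖ U ∈ τ):
  U = ∅, X ∖ U = {x1, x2, x3, x4, x5} — both open, so U is clopen.
  U = {x2}, X ∖ U = {x1, x3, x4, x5} — both open, so U is clopen.
  U = {x3}, X ∖ U = {x1, x2, x4, x5} — both open, so U is clopen.
  U = {x2, x3}, X ∖ U = {x1, x4, x5} — both open, so U is clopen.
  U = {x1, x4, x5}, X ∖ U = {x2, x3} — both open, so U is clopen.
  U = {x1, x2, x4, x5}, X ∖ U = {x3} — both open, so U is clopen.
  U = {x1, x3, x4, x5}, X ∖ U = {x2} — both open, so U is clopen.
  U = {x1, x2, x3, x4, x5}, X ∖ U = ∅ — both open, so U is clopen.
Nontrivial clopen(s) exist: e.g. {x2}. So (X, τ) is disconnected.
Compute connected components by grouping points that agree on all clopens:
  component: {x2}
  component: {x3}
  component: {x1, x4, x5}


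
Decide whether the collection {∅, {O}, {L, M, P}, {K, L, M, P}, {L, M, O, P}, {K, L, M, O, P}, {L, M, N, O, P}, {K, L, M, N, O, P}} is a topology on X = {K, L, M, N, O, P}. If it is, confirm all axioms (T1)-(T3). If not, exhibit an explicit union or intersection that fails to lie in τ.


τ IS a topology on X.

Axiom (T1): ∅ ∈ τ? Yes; X ∈ τ? Yes.
Axiom (T2/T3): check pairwise unions and intersections of members of τ.
All pairwise intersections and unions checked — each lies in τ. Therefore τ satisfies (T1), (T2), (T3): it IS a topology on X.


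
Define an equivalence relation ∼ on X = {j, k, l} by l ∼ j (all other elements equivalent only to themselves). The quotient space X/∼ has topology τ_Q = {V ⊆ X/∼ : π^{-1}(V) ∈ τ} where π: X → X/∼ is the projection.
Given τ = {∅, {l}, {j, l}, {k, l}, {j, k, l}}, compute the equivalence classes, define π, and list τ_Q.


X/∼ = {[j=l], [k]}; |τ_Q| = 3.

Equivalence classes: [j=l], [k].
Quotient map π: X → X/∼ sends j ↦ [j=l], k ↦ [k], l ↦ [j=l].
For each subset V ⊆ X/∼, compute π^{-1}(V) ⊆ X and check whether π^{-1}(V) ∈ τ. V is open in τ_Q iff π^{-1}(V) ∈ τ.
  V = {}: π^{-1}(V) = ∅ ∈ τ ✓.
  V = {[j=l]}: π^{-1}(V) = {j, l} ∈ τ ✓.
  V = {[k]}: π^{-1}(V) = {k} ∉ τ ✗.
  V = {[j=l], [k]}: π^{-1}(V) = {j, k, l} ∈ τ ✓.
Open sets in the quotient: τ_Q = {{}, {[j=l]}, {[j=l], [k]}} (3 elements).


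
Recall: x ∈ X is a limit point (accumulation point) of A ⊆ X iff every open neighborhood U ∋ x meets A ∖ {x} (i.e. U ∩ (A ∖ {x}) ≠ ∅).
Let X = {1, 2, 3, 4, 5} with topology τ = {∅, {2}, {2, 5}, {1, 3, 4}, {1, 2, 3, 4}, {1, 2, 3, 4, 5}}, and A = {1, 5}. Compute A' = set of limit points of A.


A' = {3, 4}

For each x ∈ X, list the open sets U ∈ τ with x ∈ U, then check whether U ∩ (A ∖ {x}) ≠ ∅ for every such U.
  x = 1: open {1, 3, 4} ∋ x has {1, 3, 4} ∩ (A ∖ {1}) = ∅, so x is NOT a limit point.
  x = 2: open {2} ∋ x has {2} ∩ (A ∖ {2}) = ∅, so x is NOT a limit point.
  x = 3: opens ∋ x are {1, 3, 4}, {1, 2, 3, 4}, {1, 2, 3, 4, 5}; each meets A ∖ {3}, so x IS a limit point.
  x = 4: opens ∋ x are {1, 3, 4}, {1, 2, 3, 4}, {1, 2, 3, 4, 5}; each meets A ∖ {4}, so x IS a limit point.
  x = 5: open {2, 5} ∋ x has {2, 5} ∩ (A ∖ {5}) = ∅, so x is NOT a limit point.
Collecting: A' = {3, 4}.


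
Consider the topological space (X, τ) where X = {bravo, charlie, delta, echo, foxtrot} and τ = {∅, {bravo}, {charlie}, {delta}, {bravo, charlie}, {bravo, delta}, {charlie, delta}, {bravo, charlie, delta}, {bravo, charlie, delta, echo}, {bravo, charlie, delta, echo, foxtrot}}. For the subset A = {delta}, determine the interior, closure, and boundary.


int(A) = {delta}, cl(A) = {delta, echo, foxtrot}, ∂A = {echo, foxtrot}.

Closed sets in (X, τ) are complements of opens:
  closed(X, τ) = {∅, {foxtrot}, {echo, foxtrot}, {bravo, echo, foxtrot}, {charlie, echo, foxtrot}, {delta, echo, foxtrot}, {bravo, charlie, echo, foxtrot}, {bravo, delta, echo, foxtrot}, {charlie, delta, echo, foxtrot}, {bravo, charlie, delta, echo, foxtrot}}.
int(A) = ⋃ {U ∈ τ : U ⊆ A}. Opens contained in A: ∅, {delta}.
Taking the union of these: int(A) = {delta}.
cl(A) = ⋂ {C closed : A ⊆ C}. Closed sets containing A: {delta, echo, foxtrot}, {bravo, delta, echo, foxtrot}, {charlie, delta, echo, foxtrot}, {bravo, charlie, delta, echo, foxtrot}.
Intersecting these: cl(A) = {delta, echo, foxtrot}.
∂A = cl(A) ∖ int(A) = {delta, echo, foxtrot} ∖ {delta} = {echo, foxtrot}.


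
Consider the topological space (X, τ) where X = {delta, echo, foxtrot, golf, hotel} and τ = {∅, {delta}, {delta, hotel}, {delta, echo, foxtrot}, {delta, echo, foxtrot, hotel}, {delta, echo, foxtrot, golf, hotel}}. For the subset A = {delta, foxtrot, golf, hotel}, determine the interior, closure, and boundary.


int(A) = {delta, hotel}, cl(A) = {delta, echo, foxtrot, golf, hotel}, ∂A = {echo, foxtrot, golf}.

Closed sets in (X, τ) are complements of opens:
  closed(X, τ) = {∅, {golf}, {golf, hotel}, {echo, foxtrot, golf}, {echo, foxtrot, golf, hotel}, {delta, echo, foxtrot, golf, hotel}}.
int(A) = ⋃ {U ∈ τ : U ⊆ A}. Opens contained in A: ∅, {delta}, {delta, hotel}.
Taking the union of these: int(A) = {delta, hotel}.
cl(A) = ⋂ {C closed : A ⊆ C}. Closed sets containing A: {delta, echo, foxtrot, golf, hotel}.
Intersecting these: cl(A) = {delta, echo, foxtrot, golf, hotel}.
∂A = cl(A) ∖ int(A) = {delta, echo, foxtrot, golf, hotel} ∖ {delta, hotel} = {echo, foxtrot, golf}.


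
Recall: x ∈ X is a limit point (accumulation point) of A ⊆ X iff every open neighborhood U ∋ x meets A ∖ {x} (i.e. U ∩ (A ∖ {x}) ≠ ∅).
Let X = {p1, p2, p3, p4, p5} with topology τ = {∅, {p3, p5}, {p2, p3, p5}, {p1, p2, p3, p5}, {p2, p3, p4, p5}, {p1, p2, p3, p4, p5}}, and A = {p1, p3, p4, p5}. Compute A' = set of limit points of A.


A' = {p1, p2, p3, p4, p5}

For each x ∈ X, list the open sets U ∈ τ with x ∈ U, then check whether U ∩ (A ∖ {x}) ≠ ∅ for every such U.
  x = p1: opens ∋ x are {p1, p2, p3, p5}, {p1, p2, p3, p4, p5}; each meets A ∖ {p1}, so x IS a limit point.
  x = p2: opens ∋ x are {p2, p3, p5}, {p1, p2, p3, p5}, {p2, p3, p4, p5}, {p1, p2, p3, p4, p5}; each meets A ∖ {p2}, so x IS a limit point.
  x = p3: opens ∋ x are {p3, p5}, {p2, p3, p5}, {p1, p2, p3, p5}, {p2, p3, p4, p5}, {p1, p2, p3, p4, p5}; each meets A ∖ {p3}, so x IS a limit point.
  x = p4: opens ∋ x are {p2, p3, p4, p5}, {p1, p2, p3, p4, p5}; each meets A ∖ {p4}, so x IS a limit point.
  x = p5: opens ∋ x are {p3, p5}, {p2, p3, p5}, {p1, p2, p3, p5}, {p2, p3, p4, p5}, {p1, p2, p3, p4, p5}; each meets A ∖ {p5}, so x IS a limit point.
Collecting: A' = {p1, p2, p3, p4, p5}.


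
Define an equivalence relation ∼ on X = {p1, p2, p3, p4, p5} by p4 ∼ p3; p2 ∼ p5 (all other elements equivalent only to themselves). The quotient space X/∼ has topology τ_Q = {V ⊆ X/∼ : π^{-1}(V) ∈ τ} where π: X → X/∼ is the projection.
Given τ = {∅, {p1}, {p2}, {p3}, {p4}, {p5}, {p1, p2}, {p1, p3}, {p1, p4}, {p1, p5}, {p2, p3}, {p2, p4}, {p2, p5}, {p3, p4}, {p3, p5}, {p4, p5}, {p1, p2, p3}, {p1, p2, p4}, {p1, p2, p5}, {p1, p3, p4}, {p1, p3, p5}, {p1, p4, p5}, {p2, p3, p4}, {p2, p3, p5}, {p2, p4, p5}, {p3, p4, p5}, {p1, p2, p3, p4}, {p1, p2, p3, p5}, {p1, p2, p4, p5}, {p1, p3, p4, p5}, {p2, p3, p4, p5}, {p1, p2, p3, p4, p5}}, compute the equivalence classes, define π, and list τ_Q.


X/∼ = {[p1], [p2=p5], [p3=p4]}; |τ_Q| = 8.

Equivalence classes: [p1], [p2=p5], [p3=p4].
Quotient map π: X → X/∼ sends p1 ↦ [p1], p2 ↦ [p2=p5], p3 ↦ [p3=p4], p4 ↦ [p3=p4], p5 ↦ [p2=p5].
For each subset V ⊆ X/∼, compute π^{-1}(V) ⊆ X and check whether π^{-1}(V) ∈ τ. V is open in τ_Q iff π^{-1}(V) ∈ τ.
  V = {}: π^{-1}(V) = ∅ ∈ τ ✓.
  V = {[p1]}: π^{-1}(V) = {p1} ∈ τ ✓.
  V = {[p2=p5]}: π^{-1}(V) = {p2, p5} ∈ τ ✓.
  V = {[p1], [p2=p5]}: π^{-1}(V) = {p1, p2, p5} ∈ τ ✓.
  V = {[p3=p4]}: π^{-1}(V) = {p3, p4} ∈ τ ✓.
  V = {[p1], [p3=p4]}: π^{-1}(V) = {p1, p3, p4} ∈ τ ✓.
  V = {[p2=p5], [p3=p4]}: π^{-1}(V) = {p2, p3, p4, p5} ∈ τ ✓.
  V = {[p1], [p2=p5], [p3=p4]}: π^{-1}(V) = {p1, p2, p3, p4, p5} ∈ τ ✓.
Open sets in the quotient: τ_Q = {{}, {[p1]}, {[p2=p5]}, {[p1], [p2=p5]}, {[p3=p4]}, {[p1], [p3=p4]}, {[p2=p5], [p3=p4]}, {[p1], [p2=p5], [p3=p4]}} (8 elements).


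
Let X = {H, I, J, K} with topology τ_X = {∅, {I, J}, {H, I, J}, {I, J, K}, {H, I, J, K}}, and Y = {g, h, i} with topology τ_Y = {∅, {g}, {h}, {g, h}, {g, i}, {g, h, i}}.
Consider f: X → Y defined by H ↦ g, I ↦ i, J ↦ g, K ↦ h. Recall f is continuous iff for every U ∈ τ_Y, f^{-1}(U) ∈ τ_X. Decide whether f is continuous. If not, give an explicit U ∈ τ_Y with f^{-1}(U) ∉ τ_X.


f is NOT continuous.

Compute f^{-1}(U) for each U ∈ τ_Y:
  U = ∅: f^{-1}(U) = ∅ ∈ τ_X ✓.
  U = {g}: f^{-1}(U) = {H, J} ∉ τ_X ✗.
  U = {h}: f^{-1}(U) = {K} ∉ τ_X ✗.
  U = {g, h}: f^{-1}(U) = {H, J, K} ∉ τ_X ✗.
  U = {g, i}: f^{-1}(U) = {H, I, J} ∈ τ_X ✓.
  U = {g, h, i}: f^{-1}(U) = {H, I, J, K} ∈ τ_X ✓.
Found U = {g} with f^{-1}(U) = {H, J} not in τ_X. Therefore f is NOT continuous.


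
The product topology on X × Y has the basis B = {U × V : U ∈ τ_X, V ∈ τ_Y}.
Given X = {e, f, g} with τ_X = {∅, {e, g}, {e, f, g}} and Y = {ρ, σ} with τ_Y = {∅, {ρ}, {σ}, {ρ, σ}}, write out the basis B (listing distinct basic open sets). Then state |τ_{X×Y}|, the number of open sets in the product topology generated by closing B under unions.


Basis B = {∅ × ∅, {e, g} × {ρ}, {e, g} × {σ}, {e, f, g} × {ρ}, {e, f, g} × {σ}, {e, g} × {ρ, σ}, {e, f, g} × {ρ, σ}}; |τ_{X×Y}| = 9.

Enumerate products U × V with U ∈ τ_X, V ∈ τ_Y (deduplicated):
  ∅ × ∅ = {} (∅)
  {e, g} × {ρ} = {(e,ρ), (g,ρ)}
  {e, g} × {σ} = {(e,σ), (g,σ)}
  {e, f, g} × {ρ} = {(e,ρ), (f,ρ), (g,ρ)}
  {e, f, g} × {σ} = {(e,σ), (f,σ), (g,σ)}
  {e, g} × {ρ, σ} = {(e,ρ), (e,σ), (g,ρ), (g,σ)}
  {e, f, g} × {ρ, σ} = {(e,ρ), (e,σ), (f,ρ), (f,σ), (g,ρ), (g,σ)}
These 7 distinct sets form the basis B.
Close under arbitrary unions to get τ_{X×Y}; counting gives |τ_{X×Y}| = 9.


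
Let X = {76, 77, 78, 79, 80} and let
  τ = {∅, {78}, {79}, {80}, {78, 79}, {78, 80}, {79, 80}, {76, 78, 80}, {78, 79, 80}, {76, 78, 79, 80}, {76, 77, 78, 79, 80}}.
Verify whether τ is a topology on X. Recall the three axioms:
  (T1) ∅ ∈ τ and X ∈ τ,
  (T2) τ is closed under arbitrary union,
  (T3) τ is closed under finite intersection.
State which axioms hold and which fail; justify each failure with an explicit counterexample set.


τ IS a topology on X.

Axiom (T1): ∅ ∈ τ? Yes; X ∈ τ? Yes.
Axiom (T2/T3): check pairwise unions and intersections of members of τ.
All pairwise intersections and unions checked — each lies in τ. Therefore τ satisfies (T1), (T2), (T3): it IS a topology on X.


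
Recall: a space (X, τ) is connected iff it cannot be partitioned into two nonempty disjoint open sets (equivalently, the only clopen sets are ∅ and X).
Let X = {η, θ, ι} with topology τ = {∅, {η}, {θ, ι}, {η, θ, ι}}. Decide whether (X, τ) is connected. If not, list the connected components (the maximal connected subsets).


(X, τ) is disconnected; components = [{η}, {θ, ι}].

Find clopen sets (U ∈ τ with X ∖ U ∈ τ):
  U = ∅, X ∖ U = {η, θ, ι} — both open, so U is clopen.
  U = {η}, X ∖ U = {θ, ι} — both open, so U is clopen.
  U = {θ, ι}, X ∖ U = {η} — both open, so U is clopen.
  U = {η, θ, ι}, X ∖ U = ∅ — both open, so U is clopen.
Nontrivial clopen(s) exist: e.g. {θ, ι}. So (X, τ) is disconnected.
Compute connected components by grouping points that agree on all clopens:
  component: {η}
  component: {θ, ι}


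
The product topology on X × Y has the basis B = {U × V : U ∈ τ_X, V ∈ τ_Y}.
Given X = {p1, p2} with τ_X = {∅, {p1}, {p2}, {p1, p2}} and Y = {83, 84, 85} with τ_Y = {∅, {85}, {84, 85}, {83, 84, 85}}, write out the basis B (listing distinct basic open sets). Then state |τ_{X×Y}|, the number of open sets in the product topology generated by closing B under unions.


Basis B = {∅ × ∅, {p1} × {85}, {p2} × {85}, {p1} × {84, 85}, {p1, p2} × {85}, {p2} × {84, 85}, {p1} × {83, 84, 85}, {p2} × {83, 84, 85}, {p1, p2} × {84, 85}, {p1, p2} × {83, 84, 85}}; |τ_{X×Y}| = 16.

Enumerate products U × V with U ∈ τ_X, V ∈ τ_Y (deduplicated):
  ∅ × ∅ = {} (∅)
  {p1} × {85} = {(p1,85)}
  {p2} × {85} = {(p2,85)}
  {p1} × {84, 85} = {(p1,84), (p1,85)}
  {p1, p2} × {85} = {(p1,85), (p2,85)}
  {p2} × {84, 85} = {(p2,84), (p2,85)}
  {p1} × {83, 84, 85} = {(p1,83), (p1,84), (p1,85)}
  {p2} × {83, 84, 85} = {(p2,83), (p2,84), (p2,85)}
  {p1, p2} × {84, 85} = {(p1,84), (p1,85), (p2,84), (p2,85)}
  {p1, p2} × {83, 84, 85} = {(p1,83), (p1,84), (p1,85), (p2,83), (p2,84), (p2,85)}
These 10 distinct sets form the basis B.
Close under arbitrary unions to get τ_{X×Y}; counting gives |τ_{X×Y}| = 16.


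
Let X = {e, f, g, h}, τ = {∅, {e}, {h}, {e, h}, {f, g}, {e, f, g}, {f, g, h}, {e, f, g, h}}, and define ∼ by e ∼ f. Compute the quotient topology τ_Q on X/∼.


X/∼ = {[e=f], [g], [h]}; |τ_Q| = 4.

Equivalence classes: [e=f], [g], [h].
Quotient map π: X → X/∼ sends e ↦ [e=f], f ↦ [e=f], g ↦ [g], h ↦ [h].
For each subset V ⊆ X/∼, compute π^{-1}(V) ⊆ X and check whether π^{-1}(V) ∈ τ. V is open in τ_Q iff π^{-1}(V) ∈ τ.
  V = {}: π^{-1}(V) = ∅ ∈ τ ✓.
  V = {[e=f]}: π^{-1}(V) = {e, f} ∉ τ ✗.
  V = {[g]}: π^{-1}(V) = {g} ∉ τ ✗.
  V = {[e=f], [g]}: π^{-1}(V) = {e, f, g} ∈ τ ✓.
  V = {[h]}: π^{-1}(V) = {h} ∈ τ ✓.
  V = {[e=f], [h]}: π^{-1}(V) = {e, f, h} ∉ τ ✗.
  V = {[g], [h]}: π^{-1}(V) = {g, h} ∉ τ ✗.
  V = {[e=f], [g], [h]}: π^{-1}(V) = {e, f, g, h} ∈ τ ✓.
Open sets in the quotient: τ_Q = {{}, {[e=f], [g]}, {[h]}, {[e=f], [g], [h]}} (4 elements).


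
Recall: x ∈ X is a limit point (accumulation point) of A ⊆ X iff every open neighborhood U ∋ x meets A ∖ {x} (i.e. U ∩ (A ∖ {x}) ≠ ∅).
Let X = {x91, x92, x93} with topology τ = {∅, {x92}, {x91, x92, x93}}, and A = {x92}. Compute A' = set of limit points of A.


A' = {x91, x93}

For each x ∈ X, list the open sets U ∈ τ with x ∈ U, then check whether U ∩ (A ∖ {x}) ≠ ∅ for every such U.
  x = x91: opens ∋ x are {x91, x92, x93}; each meets A ∖ {x91}, so x IS a limit point.
  x = x92: open {x92} ∋ x has {x92} ∩ (A ∖ {x92}) = ∅, so x is NOT a limit point.
  x = x93: opens ∋ x are {x91, x92, x93}; each meets A ∖ {x93}, so x IS a limit point.
Collecting: A' = {x91, x93}.


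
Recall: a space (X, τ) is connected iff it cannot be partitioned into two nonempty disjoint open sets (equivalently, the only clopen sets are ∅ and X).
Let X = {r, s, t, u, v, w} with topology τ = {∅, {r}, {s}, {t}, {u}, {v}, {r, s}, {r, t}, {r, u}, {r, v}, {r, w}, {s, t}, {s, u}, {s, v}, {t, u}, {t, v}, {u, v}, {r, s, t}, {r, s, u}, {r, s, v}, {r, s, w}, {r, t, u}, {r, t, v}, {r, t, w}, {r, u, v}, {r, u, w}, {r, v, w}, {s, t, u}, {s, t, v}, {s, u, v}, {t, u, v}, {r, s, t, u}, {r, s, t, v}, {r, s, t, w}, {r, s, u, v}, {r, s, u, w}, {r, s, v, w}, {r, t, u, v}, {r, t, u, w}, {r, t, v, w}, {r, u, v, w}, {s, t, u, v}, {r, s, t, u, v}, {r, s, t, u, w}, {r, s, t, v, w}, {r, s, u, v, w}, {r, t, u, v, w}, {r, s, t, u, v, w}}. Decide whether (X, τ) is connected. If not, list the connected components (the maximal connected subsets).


(X, τ) is disconnected; components = [{s}, {t}, {u}, {v}, {r, w}].

Find clopen sets (U ∈ τ with X ∖ U ∈ τ):
  U = ∅, X ∖ U = {r, s, t, u, v, w} — both open, so U is clopen.
  U = {s}, X ∖ U = {r, t, u, v, w} — both open, so U is clopen.
  U = {t}, X ∖ U = {r, s, u, v, w} — both open, so U is clopen.
  U = {u}, X ∖ U = {r, s, t, v, w} — both open, so U is clopen.
  U = {v}, X ∖ U = {r, s, t, u, w} — both open, so U is clopen.
  U = {r, w}, X ∖ U = {s, t, u, v} — both open, so U is clopen.
  U = {s, t}, X ∖ U = {r, u, v, w} — both open, so U is clopen.
  U = {s, u}, X ∖ U = {r, t, v, w} — both open, so U is clopen.
  U = {s, v}, X ∖ U = {r, t, u, w} — both open, so U is clopen.
  U = {t, u}, X ∖ U = {r, s, v, w} — both open, so U is clopen.
  U = {t, v}, X ∖ U = {r, s, u, w} — both open, so U is clopen.
  U = {u, v}, X ∖ U = {r, s, t, w} — both open, so U is clopen.
  U = {r, s, w}, X ∖ U = {t, u, v} — both open, so U is clopen.
  U = {r, t, w}, X ∖ U = {s, u, v} — both open, so U is clopen.
  U = {r, u, w}, X ∖ U = {s, t, v} — both open, so U is clopen.
  U = {r, v, w}, X ∖ U = {s, t, u} — both open, so U is clopen.
  U = {s, t, u}, X ∖ U = {r, v, w} — both open, so U is clopen.
  U = {s, t, v}, X ∖ U = {r, u, w} — both open, so U is clopen.
  U = {s, u, v}, X ∖ U = {r, t, w} — both open, so U is clopen.
  U = {t, u, v}, X ∖ U = {r, s, w} — both open, so U is clopen.
  U = {r, s, t, w}, X ∖ U = {u, v} — both open, so U is clopen.
  U = {r, s, u, w}, X ∖ U = {t, v} — both open, so U is clopen.
  U = {r, s, v, w}, X ∖ U = {t, u} — both open, so U is clopen.
  U = {r, t, u, w}, X ∖ U = {s, v} — both open, so U is clopen.
  U = {r, t, v, w}, X ∖ U = {s, u} — both open, so U is clopen.
  U = {r, u, v, w}, X ∖ U = {s, t} — both open, so U is clopen.
  U = {s, t, u, v}, X ∖ U = {r, w} — both open, so U is clopen.
  U = {r, s, t, u, w}, X ∖ U = {v} — both open, so U is clopen.
  U = {r, s, t, v, w}, X ∖ U = {u} — both open, so U is clopen.
  U = {r, s, u, v, w}, X ∖ U = {t} — both open, so U is clopen.
  U = {r, t, u, v, w}, X ∖ U = {s} — both open, so U is clopen.
  U = {r, s, t, u, v, w}, X ∖ U = ∅ — both open, so U is clopen.
Nontrivial clopen(s) exist: e.g. {t}. So (X, τ) is disconnected.
Compute connected components by grouping points that agree on all clopens:
  component: {s}
  component: {t}
  component: {u}
  component: {v}
  component: {r, w}


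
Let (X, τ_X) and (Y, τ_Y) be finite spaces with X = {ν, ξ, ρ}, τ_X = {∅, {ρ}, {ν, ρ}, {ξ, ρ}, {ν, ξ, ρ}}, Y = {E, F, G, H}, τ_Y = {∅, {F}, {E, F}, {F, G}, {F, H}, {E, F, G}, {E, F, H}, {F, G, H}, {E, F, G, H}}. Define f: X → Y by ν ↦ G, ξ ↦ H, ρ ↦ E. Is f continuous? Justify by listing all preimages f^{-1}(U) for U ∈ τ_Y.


f is NOT continuous.

Compute f^{-1}(U) for each U ∈ τ_Y:
  U = ∅: f^{-1}(U) = ∅ ∈ τ_X ✓.
  U = {F}: f^{-1}(U) = ∅ ∈ τ_X ✓.
  U = {E, F}: f^{-1}(U) = {ρ} ∈ τ_X ✓.
  U = {F, G}: f^{-1}(U) = {ν} ∉ τ_X ✗.
  U = {F, H}: f^{-1}(U) = {ξ} ∉ τ_X ✗.
  U = {E, F, G}: f^{-1}(U) = {ν, ρ} ∈ τ_X ✓.
  U = {E, F, H}: f^{-1}(U) = {ξ, ρ} ∈ τ_X ✓.
  U = {F, G, H}: f^{-1}(U) = {ν, ξ} ∉ τ_X ✗.
  U = {E, F, G, H}: f^{-1}(U) = {ν, ξ, ρ} ∈ τ_X ✓.
Found U = {F, G} with f^{-1}(U) = {ν} not in τ_X. Therefore f is NOT continuous.


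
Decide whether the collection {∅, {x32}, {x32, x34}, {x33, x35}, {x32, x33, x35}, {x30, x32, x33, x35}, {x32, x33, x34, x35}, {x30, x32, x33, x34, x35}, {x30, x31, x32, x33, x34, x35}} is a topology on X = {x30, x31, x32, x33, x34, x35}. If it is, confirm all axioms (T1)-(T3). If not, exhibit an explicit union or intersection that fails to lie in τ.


τ IS a topology on X.

Axiom (T1): ∅ ∈ τ? Yes; X ∈ τ? Yes.
Axiom (T2/T3): check pairwise unions and intersections of members of τ.
All pairwise intersections and unions checked — each lies in τ. Therefore τ satisfies (T1), (T2), (T3): it IS a topology on X.


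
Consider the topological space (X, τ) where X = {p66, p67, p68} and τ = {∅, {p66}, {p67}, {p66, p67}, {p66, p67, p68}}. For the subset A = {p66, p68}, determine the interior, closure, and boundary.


int(A) = {p66}, cl(A) = {p66, p68}, ∂A = {p68}.

Closed sets in (X, τ) are complements of opens:
  closed(X, τ) = {∅, {p68}, {p66, p68}, {p67, p68}, {p66, p67, p68}}.
int(A) = ⋃ {U ∈ τ : U ⊆ A}. Opens contained in A: ∅, {p66}.
Taking the union of these: int(A) = {p66}.
cl(A) = ⋂ {C closed : A ⊆ C}. Closed sets containing A: {p66, p68}, {p66, p67, p68}.
Intersecting these: cl(A) = {p66, p68}.
∂A = cl(A) ∖ int(A) = {p66, p68} ∖ {p66} = {p68}.


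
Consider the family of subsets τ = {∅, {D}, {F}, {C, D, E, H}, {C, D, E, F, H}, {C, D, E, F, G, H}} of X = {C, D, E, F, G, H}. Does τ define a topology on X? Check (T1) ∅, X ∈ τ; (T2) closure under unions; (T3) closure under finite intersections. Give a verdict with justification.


τ is NOT a topology on X.

Axiom (T1): ∅ ∈ τ? Yes; X ∈ τ? Yes.
Axiom (T2/T3): check pairwise unions and intersections of members of τ.
Counterexample for (T2): {D} ∪ {F} = {D, F} ∉ τ. Therefore τ is NOT a topology.


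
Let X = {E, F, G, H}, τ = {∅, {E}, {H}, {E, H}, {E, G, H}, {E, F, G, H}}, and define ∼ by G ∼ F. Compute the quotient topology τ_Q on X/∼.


X/∼ = {[E], [F=G], [H]}; |τ_Q| = 5.

Equivalence classes: [E], [F=G], [H].
Quotient map π: X → X/∼ sends E ↦ [E], F ↦ [F=G], G ↦ [F=G], H ↦ [H].
For each subset V ⊆ X/∼, compute π^{-1}(V) ⊆ X and check whether π^{-1}(V) ∈ τ. V is open in τ_Q iff π^{-1}(V) ∈ τ.
  V = {}: π^{-1}(V) = ∅ ∈ τ ✓.
  V = {[E]}: π^{-1}(V) = {E} ∈ τ ✓.
  V = {[F=G]}: π^{-1}(V) = {F, G} ∉ τ ✗.
  V = {[E], [F=G]}: π^{-1}(V) = {E, F, G} ∉ τ ✗.
  V = {[H]}: π^{-1}(V) = {H} ∈ τ ✓.
  V = {[E], [H]}: π^{-1}(V) = {E, H} ∈ τ ✓.
  V = {[F=G], [H]}: π^{-1}(V) = {F, G, H} ∉ τ ✗.
  V = {[E], [F=G], [H]}: π^{-1}(V) = {E, F, G, H} ∈ τ ✓.
Open sets in the quotient: τ_Q = {{}, {[E]}, {[H]}, {[E], [H]}, {[E], [F=G], [H]}} (5 elements).


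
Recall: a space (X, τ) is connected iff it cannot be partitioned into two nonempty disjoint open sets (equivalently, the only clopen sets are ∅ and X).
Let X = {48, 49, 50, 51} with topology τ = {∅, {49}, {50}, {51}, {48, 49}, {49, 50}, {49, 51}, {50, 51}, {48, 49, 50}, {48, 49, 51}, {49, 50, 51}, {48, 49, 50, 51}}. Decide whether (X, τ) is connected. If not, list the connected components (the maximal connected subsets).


(X, τ) is disconnected; components = [{50}, {51}, {48, 49}].

Find clopen sets (U ∈ τ with X ∖ U ∈ τ):
  U = ∅, X ∖ U = {48, 49, 50, 51} — both open, so U is clopen.
  U = {50}, X ∖ U = {48, 49, 51} — both open, so U is clopen.
  U = {51}, X ∖ U = {48, 49, 50} — both open, so U is clopen.
  U = {48, 49}, X ∖ U = {50, 51} — both open, so U is clopen.
  U = {50, 51}, X ∖ U = {48, 49} — both open, so U is clopen.
  U = {48, 49, 50}, X ∖ U = {51} — both open, so U is clopen.
  U = {48, 49, 51}, X ∖ U = {50} — both open, so U is clopen.
  U = {48, 49, 50, 51}, X ∖ U = ∅ — both open, so U is clopen.
Nontrivial clopen(s) exist: e.g. {48, 49, 51}. So (X, τ) is disconnected.
Compute connected components by grouping points that agree on all clopens:
  component: {50}
  component: {51}
  component: {48, 49}


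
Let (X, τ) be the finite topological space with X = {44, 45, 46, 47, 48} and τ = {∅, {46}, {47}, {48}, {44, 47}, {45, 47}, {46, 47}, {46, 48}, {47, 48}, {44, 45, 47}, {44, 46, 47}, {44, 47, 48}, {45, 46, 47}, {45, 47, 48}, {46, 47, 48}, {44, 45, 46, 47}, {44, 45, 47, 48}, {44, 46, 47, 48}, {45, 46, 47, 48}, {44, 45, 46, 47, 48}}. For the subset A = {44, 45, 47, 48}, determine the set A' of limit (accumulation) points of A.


A' = {44, 45}

For each x ∈ X, list the open sets U ∈ τ with x ∈ U, then check whether U ∩ (A ∖ {x}) ≠ ∅ for every such U.
  x = 44: opens ∋ x are {44, 47}, {44, 45, 47}, {44, 46, 47}, {44, 47, 48}, {44, 45, 46, 47}, {44, 45, 47, 48}, {44, 46, 47, 48}, {44, 45, 46, 47, 48}; each meets A ∖ {44}, so x IS a limit point.
  x = 45: opens ∋ x are {45, 47}, {44, 45, 47}, {45, 46, 47}, {45, 47, 48}, {44, 45, 46, 47}, {44, 45, 47, 48}, {45, 46, 47, 48}, {44, 45, 46, 47, 48}; each meets A ∖ {45}, so x IS a limit point.
  x = 46: open {46} ∋ x has {46} ∩ (A ∖ {46}) = ∅, so x is NOT a limit point.
  x = 47: open {47} ∋ x has {47} ∩ (A ∖ {47}) = ∅, so x is NOT a limit point.
  x = 48: open {48} ∋ x has {48} ∩ (A ∖ {48}) = ∅, so x is NOT a limit point.
Collecting: A' = {44, 45}.


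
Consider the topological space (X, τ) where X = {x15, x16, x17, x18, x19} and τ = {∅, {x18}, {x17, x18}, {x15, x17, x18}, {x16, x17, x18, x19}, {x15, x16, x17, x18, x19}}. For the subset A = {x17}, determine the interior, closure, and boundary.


int(A) = ∅, cl(A) = {x15, x16, x17, x19}, ∂A = {x15, x16, x17, x19}.

Closed sets in (X, τ) are complements of opens:
  closed(X, τ) = {∅, {x15}, {x16, x19}, {x15, x16, x19}, {x15, x16, x17, x19}, {x15, x16, x17, x18, x19}}.
int(A) = ⋃ {U ∈ τ : U ⊆ A}. Opens contained in A: ∅.
Taking the union of these: int(A) = ∅.
cl(A) = ⋂ {C closed : A ⊆ C}. Closed sets containing A: {x15, x16, x17, x19}, {x15, x16, x17, x18, x19}.
Intersecting these: cl(A) = {x15, x16, x17, x19}.
∂A = cl(A) ∖ int(A) = {x15, x16, x17, x19} ∖ ∅ = {x15, x16, x17, x19}.


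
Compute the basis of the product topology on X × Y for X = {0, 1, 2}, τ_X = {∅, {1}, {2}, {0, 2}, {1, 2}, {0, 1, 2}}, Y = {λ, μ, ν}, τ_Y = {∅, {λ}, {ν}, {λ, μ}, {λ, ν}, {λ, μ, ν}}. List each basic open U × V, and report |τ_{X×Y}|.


Basis B = {∅ × ∅, {1} × {λ}, {1} × {ν}, {2} × {λ}, {2} × {ν}, {0, 2} × {λ}, {0, 2} × {ν}, {1} × {λ, μ}, {1} × {λ, ν}, {1, 2} × {λ}, {1, 2} × {ν}, {2} × {λ, μ}, {2} × {λ, ν}, {0, 1, 2} × {λ}, {0, 1, 2} × {ν}, {1} × {λ, μ, ν}, {2} × {λ, μ, ν}, {0, 2} × {λ, μ}, {0, 2} × {λ, ν}, {1, 2} × {λ, μ}, {1, 2} × {λ, ν}, {0, 2} × {λ, μ, ν}, {0, 1, 2} × {λ, μ}, {0, 1, 2} × {λ, ν}, {1, 2} × {λ, μ, ν}, {0, 1, 2} × {λ, μ, ν}}; |τ_{X×Y}| = 108.

Enumerate products U × V with U ∈ τ_X, V ∈ τ_Y (deduplicated):
  ∅ × ∅ = {} (∅)
  {1} × {λ} = {(1,λ)}
  {1} × {ν} = {(1,ν)}
  {2} × {λ} = {(2,λ)}
  {2} × {ν} = {(2,ν)}
  {0, 2} × {λ} = {(0,λ), (2,λ)}
  {0, 2} × {ν} = {(0,ν), (2,ν)}
  {1} × {λ, μ} = {(1,λ), (1,μ)}
  {1} × {λ, ν} = {(1,λ), (1,ν)}
  {1, 2} × {λ} = {(1,λ), (2,λ)}
  {1, 2} × {ν} = {(1,ν), (2,ν)}
  {2} × {λ, μ} = {(2,λ), (2,μ)}
  {2} × {λ, ν} = {(2,λ), (2,ν)}
  {0, 1, 2} × {λ} = {(0,λ), (1,λ), (2,λ)}
  {0, 1, 2} × {ν} = {(0,ν), (1,ν), (2,ν)}
  {1} × {λ, μ, ν} = {(1,λ), (1,μ), (1,ν)}
  {2} × {λ, μ, ν} = {(2,λ), (2,μ), (2,ν)}
  {0, 2} × {λ, μ} = {(0,λ), (0,μ), (2,λ), (2,μ)}
  {0, 2} × {λ, ν} = {(0,λ), (0,ν), (2,λ), (2,ν)}
  {1, 2} × {λ, μ} = {(1,λ), (1,μ), (2,λ), (2,μ)}
  {1, 2} × {λ, ν} = {(1,λ), (1,ν), (2,λ), (2,ν)}
  {0, 2} × {λ, μ, ν} = {(0,λ), (0,μ), (0,ν), (2,λ), (2,μ), (2,ν)}
  {0, 1, 2} × {λ, μ} = {(0,λ), (0,μ), (1,λ), (1,μ), (2,λ), (2,μ)}
  {0, 1, 2} × {λ, ν} = {(0,λ), (0,ν), (1,λ), (1,ν), (2,λ), (2,ν)}
  {1, 2} × {λ, μ, ν} = {(1,λ), (1,μ), (1,ν), (2,λ), (2,μ), (2,ν)}
  {0, 1, 2} × {λ, μ, ν} = {(0,λ), (0,μ), (0,ν), (1,λ), (1,μ), (1,ν), (2,λ), (2,μ), (2,ν)}
These 26 distinct sets form the basis B.
Close under arbitrary unions to get τ_{X×Y}; counting gives |τ_{X×Y}| = 108.


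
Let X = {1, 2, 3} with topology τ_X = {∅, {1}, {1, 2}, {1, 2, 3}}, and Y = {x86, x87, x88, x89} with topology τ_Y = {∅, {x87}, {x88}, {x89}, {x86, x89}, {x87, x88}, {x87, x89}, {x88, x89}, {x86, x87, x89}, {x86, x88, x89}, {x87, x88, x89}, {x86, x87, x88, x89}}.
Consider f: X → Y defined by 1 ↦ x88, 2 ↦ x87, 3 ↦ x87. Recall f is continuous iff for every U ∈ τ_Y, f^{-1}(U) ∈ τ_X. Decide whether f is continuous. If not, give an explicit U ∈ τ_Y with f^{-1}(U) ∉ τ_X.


f is NOT continuous.

Compute f^{-1}(U) for each U ∈ τ_Y:
  U = ∅: f^{-1}(U) = ∅ ∈ τ_X ✓.
  U = {x87}: f^{-1}(U) = {2, 3} ∉ τ_X ✗.
  U = {x88}: f^{-1}(U) = {1} ∈ τ_X ✓.
  U = {x89}: f^{-1}(U) = ∅ ∈ τ_X ✓.
  U = {x86, x89}: f^{-1}(U) = ∅ ∈ τ_X ✓.
  U = {x87, x88}: f^{-1}(U) = {1, 2, 3} ∈ τ_X ✓.
  U = {x87, x89}: f^{-1}(U) = {2, 3} ∉ τ_X ✗.
  U = {x88, x89}: f^{-1}(U) = {1} ∈ τ_X ✓.
  U = {x86, x87, x89}: f^{-1}(U) = {2, 3} ∉ τ_X ✗.
  U = {x86, x88, x89}: f^{-1}(U) = {1} ∈ τ_X ✓.
  U = {x87, x88, x89}: f^{-1}(U) = {1, 2, 3} ∈ τ_X ✓.
  U = {x86, x87, x88, x89}: f^{-1}(U) = {1, 2, 3} ∈ τ_X ✓.
Found U = {x87} with f^{-1}(U) = {2, 3} not in τ_X. Therefore f is NOT continuous.


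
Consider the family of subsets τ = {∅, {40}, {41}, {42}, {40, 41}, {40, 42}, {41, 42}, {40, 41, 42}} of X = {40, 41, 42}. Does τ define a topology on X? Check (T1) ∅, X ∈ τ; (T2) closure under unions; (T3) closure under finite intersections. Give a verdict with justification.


τ IS a topology on X.

Axiom (T1): ∅ ∈ τ? Yes; X ∈ τ? Yes.
Axiom (T2/T3): check pairwise unions and intersections of members of τ.
All pairwise intersections and unions checked — each lies in τ. Therefore τ satisfies (T1), (T2), (T3): it IS a topology on X.
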